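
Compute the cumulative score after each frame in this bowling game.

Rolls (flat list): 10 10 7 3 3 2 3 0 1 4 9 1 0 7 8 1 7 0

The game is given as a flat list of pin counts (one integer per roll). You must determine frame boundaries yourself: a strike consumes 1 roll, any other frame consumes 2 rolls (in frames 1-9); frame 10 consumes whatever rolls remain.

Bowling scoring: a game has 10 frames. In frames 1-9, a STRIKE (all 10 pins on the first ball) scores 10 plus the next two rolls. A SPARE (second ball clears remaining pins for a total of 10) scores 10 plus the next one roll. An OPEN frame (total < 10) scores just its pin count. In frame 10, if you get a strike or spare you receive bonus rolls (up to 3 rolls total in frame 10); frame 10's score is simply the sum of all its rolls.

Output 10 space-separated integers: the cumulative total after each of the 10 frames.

Answer: 27 47 60 65 68 73 83 90 99 106

Derivation:
Frame 1: STRIKE. 10 + next two rolls (10+7) = 27. Cumulative: 27
Frame 2: STRIKE. 10 + next two rolls (7+3) = 20. Cumulative: 47
Frame 3: SPARE (7+3=10). 10 + next roll (3) = 13. Cumulative: 60
Frame 4: OPEN (3+2=5). Cumulative: 65
Frame 5: OPEN (3+0=3). Cumulative: 68
Frame 6: OPEN (1+4=5). Cumulative: 73
Frame 7: SPARE (9+1=10). 10 + next roll (0) = 10. Cumulative: 83
Frame 8: OPEN (0+7=7). Cumulative: 90
Frame 9: OPEN (8+1=9). Cumulative: 99
Frame 10: OPEN. Sum of all frame-10 rolls (7+0) = 7. Cumulative: 106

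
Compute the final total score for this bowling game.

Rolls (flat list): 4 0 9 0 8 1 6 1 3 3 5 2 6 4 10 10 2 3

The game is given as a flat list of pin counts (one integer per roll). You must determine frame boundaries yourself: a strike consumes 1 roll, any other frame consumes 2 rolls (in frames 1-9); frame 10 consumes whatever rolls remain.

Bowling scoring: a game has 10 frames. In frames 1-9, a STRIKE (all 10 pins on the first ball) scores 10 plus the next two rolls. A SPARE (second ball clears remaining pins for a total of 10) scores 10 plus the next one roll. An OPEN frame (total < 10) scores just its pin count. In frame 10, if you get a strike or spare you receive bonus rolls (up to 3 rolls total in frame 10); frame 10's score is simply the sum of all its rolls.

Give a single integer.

Answer: 104

Derivation:
Frame 1: OPEN (4+0=4). Cumulative: 4
Frame 2: OPEN (9+0=9). Cumulative: 13
Frame 3: OPEN (8+1=9). Cumulative: 22
Frame 4: OPEN (6+1=7). Cumulative: 29
Frame 5: OPEN (3+3=6). Cumulative: 35
Frame 6: OPEN (5+2=7). Cumulative: 42
Frame 7: SPARE (6+4=10). 10 + next roll (10) = 20. Cumulative: 62
Frame 8: STRIKE. 10 + next two rolls (10+2) = 22. Cumulative: 84
Frame 9: STRIKE. 10 + next two rolls (2+3) = 15. Cumulative: 99
Frame 10: OPEN. Sum of all frame-10 rolls (2+3) = 5. Cumulative: 104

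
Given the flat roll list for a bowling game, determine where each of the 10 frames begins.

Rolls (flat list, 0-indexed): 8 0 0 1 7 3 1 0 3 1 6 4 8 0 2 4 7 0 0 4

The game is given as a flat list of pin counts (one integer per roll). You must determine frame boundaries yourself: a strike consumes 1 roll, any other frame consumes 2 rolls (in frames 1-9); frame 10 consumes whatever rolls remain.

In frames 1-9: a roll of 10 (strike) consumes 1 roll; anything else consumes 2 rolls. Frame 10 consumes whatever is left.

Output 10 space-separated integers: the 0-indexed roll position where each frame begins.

Answer: 0 2 4 6 8 10 12 14 16 18

Derivation:
Frame 1 starts at roll index 0: rolls=8,0 (sum=8), consumes 2 rolls
Frame 2 starts at roll index 2: rolls=0,1 (sum=1), consumes 2 rolls
Frame 3 starts at roll index 4: rolls=7,3 (sum=10), consumes 2 rolls
Frame 4 starts at roll index 6: rolls=1,0 (sum=1), consumes 2 rolls
Frame 5 starts at roll index 8: rolls=3,1 (sum=4), consumes 2 rolls
Frame 6 starts at roll index 10: rolls=6,4 (sum=10), consumes 2 rolls
Frame 7 starts at roll index 12: rolls=8,0 (sum=8), consumes 2 rolls
Frame 8 starts at roll index 14: rolls=2,4 (sum=6), consumes 2 rolls
Frame 9 starts at roll index 16: rolls=7,0 (sum=7), consumes 2 rolls
Frame 10 starts at roll index 18: 2 remaining rolls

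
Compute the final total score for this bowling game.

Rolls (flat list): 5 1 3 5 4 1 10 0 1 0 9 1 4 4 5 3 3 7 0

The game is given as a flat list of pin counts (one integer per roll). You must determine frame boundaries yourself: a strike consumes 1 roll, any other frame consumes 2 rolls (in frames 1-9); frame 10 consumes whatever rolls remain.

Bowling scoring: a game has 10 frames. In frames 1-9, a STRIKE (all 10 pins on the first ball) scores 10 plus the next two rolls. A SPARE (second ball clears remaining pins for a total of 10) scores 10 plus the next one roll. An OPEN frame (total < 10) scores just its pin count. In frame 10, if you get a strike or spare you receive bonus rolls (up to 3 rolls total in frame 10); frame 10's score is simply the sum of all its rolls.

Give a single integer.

Frame 1: OPEN (5+1=6). Cumulative: 6
Frame 2: OPEN (3+5=8). Cumulative: 14
Frame 3: OPEN (4+1=5). Cumulative: 19
Frame 4: STRIKE. 10 + next two rolls (0+1) = 11. Cumulative: 30
Frame 5: OPEN (0+1=1). Cumulative: 31
Frame 6: OPEN (0+9=9). Cumulative: 40
Frame 7: OPEN (1+4=5). Cumulative: 45
Frame 8: OPEN (4+5=9). Cumulative: 54
Frame 9: OPEN (3+3=6). Cumulative: 60
Frame 10: OPEN. Sum of all frame-10 rolls (7+0) = 7. Cumulative: 67

Answer: 67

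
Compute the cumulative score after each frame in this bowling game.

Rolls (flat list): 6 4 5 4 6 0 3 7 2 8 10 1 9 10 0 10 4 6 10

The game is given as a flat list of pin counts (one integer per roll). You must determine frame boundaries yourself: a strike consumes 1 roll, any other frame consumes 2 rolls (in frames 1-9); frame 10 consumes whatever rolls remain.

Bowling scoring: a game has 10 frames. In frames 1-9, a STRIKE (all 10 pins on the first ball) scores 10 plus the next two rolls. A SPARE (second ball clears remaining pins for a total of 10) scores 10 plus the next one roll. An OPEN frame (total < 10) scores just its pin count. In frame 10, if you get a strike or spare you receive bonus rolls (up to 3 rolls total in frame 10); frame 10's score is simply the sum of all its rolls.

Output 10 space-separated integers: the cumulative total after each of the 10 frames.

Answer: 15 24 30 42 62 82 102 122 136 156

Derivation:
Frame 1: SPARE (6+4=10). 10 + next roll (5) = 15. Cumulative: 15
Frame 2: OPEN (5+4=9). Cumulative: 24
Frame 3: OPEN (6+0=6). Cumulative: 30
Frame 4: SPARE (3+7=10). 10 + next roll (2) = 12. Cumulative: 42
Frame 5: SPARE (2+8=10). 10 + next roll (10) = 20. Cumulative: 62
Frame 6: STRIKE. 10 + next two rolls (1+9) = 20. Cumulative: 82
Frame 7: SPARE (1+9=10). 10 + next roll (10) = 20. Cumulative: 102
Frame 8: STRIKE. 10 + next two rolls (0+10) = 20. Cumulative: 122
Frame 9: SPARE (0+10=10). 10 + next roll (4) = 14. Cumulative: 136
Frame 10: SPARE. Sum of all frame-10 rolls (4+6+10) = 20. Cumulative: 156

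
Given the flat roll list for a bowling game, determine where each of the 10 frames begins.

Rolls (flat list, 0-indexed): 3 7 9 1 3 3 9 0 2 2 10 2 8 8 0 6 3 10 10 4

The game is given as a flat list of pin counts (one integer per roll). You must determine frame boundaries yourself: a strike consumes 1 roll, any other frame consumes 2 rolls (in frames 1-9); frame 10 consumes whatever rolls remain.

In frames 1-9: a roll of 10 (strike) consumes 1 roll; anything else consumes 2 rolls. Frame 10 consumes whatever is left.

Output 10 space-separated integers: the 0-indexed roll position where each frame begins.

Answer: 0 2 4 6 8 10 11 13 15 17

Derivation:
Frame 1 starts at roll index 0: rolls=3,7 (sum=10), consumes 2 rolls
Frame 2 starts at roll index 2: rolls=9,1 (sum=10), consumes 2 rolls
Frame 3 starts at roll index 4: rolls=3,3 (sum=6), consumes 2 rolls
Frame 4 starts at roll index 6: rolls=9,0 (sum=9), consumes 2 rolls
Frame 5 starts at roll index 8: rolls=2,2 (sum=4), consumes 2 rolls
Frame 6 starts at roll index 10: roll=10 (strike), consumes 1 roll
Frame 7 starts at roll index 11: rolls=2,8 (sum=10), consumes 2 rolls
Frame 8 starts at roll index 13: rolls=8,0 (sum=8), consumes 2 rolls
Frame 9 starts at roll index 15: rolls=6,3 (sum=9), consumes 2 rolls
Frame 10 starts at roll index 17: 3 remaining rolls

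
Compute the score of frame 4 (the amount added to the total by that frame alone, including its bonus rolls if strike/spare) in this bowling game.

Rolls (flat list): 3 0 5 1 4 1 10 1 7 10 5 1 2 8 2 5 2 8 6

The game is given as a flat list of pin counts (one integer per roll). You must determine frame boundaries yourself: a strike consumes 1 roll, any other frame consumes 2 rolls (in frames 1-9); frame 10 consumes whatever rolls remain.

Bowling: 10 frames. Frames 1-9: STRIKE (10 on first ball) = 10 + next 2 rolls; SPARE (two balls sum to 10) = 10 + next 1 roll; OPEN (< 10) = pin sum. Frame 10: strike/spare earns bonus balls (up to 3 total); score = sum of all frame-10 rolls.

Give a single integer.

Frame 1: OPEN (3+0=3). Cumulative: 3
Frame 2: OPEN (5+1=6). Cumulative: 9
Frame 3: OPEN (4+1=5). Cumulative: 14
Frame 4: STRIKE. 10 + next two rolls (1+7) = 18. Cumulative: 32
Frame 5: OPEN (1+7=8). Cumulative: 40
Frame 6: STRIKE. 10 + next two rolls (5+1) = 16. Cumulative: 56

Answer: 18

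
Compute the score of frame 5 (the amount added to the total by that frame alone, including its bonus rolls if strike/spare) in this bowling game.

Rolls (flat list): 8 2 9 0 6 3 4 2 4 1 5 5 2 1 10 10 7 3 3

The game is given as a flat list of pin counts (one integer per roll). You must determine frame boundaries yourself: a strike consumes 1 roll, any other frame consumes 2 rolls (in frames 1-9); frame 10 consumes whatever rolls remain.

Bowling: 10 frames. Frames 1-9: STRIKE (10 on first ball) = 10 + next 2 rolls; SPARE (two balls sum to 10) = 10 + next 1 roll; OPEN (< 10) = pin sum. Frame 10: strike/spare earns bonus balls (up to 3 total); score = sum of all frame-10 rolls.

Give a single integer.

Answer: 5

Derivation:
Frame 1: SPARE (8+2=10). 10 + next roll (9) = 19. Cumulative: 19
Frame 2: OPEN (9+0=9). Cumulative: 28
Frame 3: OPEN (6+3=9). Cumulative: 37
Frame 4: OPEN (4+2=6). Cumulative: 43
Frame 5: OPEN (4+1=5). Cumulative: 48
Frame 6: SPARE (5+5=10). 10 + next roll (2) = 12. Cumulative: 60
Frame 7: OPEN (2+1=3). Cumulative: 63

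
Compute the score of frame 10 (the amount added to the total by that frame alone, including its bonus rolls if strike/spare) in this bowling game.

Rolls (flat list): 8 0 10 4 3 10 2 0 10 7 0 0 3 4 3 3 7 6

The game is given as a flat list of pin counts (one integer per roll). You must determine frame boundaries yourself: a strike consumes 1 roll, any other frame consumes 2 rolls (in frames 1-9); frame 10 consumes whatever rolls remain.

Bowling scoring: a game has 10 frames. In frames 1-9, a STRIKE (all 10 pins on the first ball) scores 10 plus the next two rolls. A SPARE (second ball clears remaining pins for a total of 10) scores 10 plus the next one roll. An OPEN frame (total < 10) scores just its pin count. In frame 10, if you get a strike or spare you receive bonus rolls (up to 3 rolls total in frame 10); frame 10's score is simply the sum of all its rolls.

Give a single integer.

Frame 1: OPEN (8+0=8). Cumulative: 8
Frame 2: STRIKE. 10 + next two rolls (4+3) = 17. Cumulative: 25
Frame 3: OPEN (4+3=7). Cumulative: 32
Frame 4: STRIKE. 10 + next two rolls (2+0) = 12. Cumulative: 44
Frame 5: OPEN (2+0=2). Cumulative: 46
Frame 6: STRIKE. 10 + next two rolls (7+0) = 17. Cumulative: 63
Frame 7: OPEN (7+0=7). Cumulative: 70
Frame 8: OPEN (0+3=3). Cumulative: 73
Frame 9: OPEN (4+3=7). Cumulative: 80
Frame 10: SPARE. Sum of all frame-10 rolls (3+7+6) = 16. Cumulative: 96

Answer: 16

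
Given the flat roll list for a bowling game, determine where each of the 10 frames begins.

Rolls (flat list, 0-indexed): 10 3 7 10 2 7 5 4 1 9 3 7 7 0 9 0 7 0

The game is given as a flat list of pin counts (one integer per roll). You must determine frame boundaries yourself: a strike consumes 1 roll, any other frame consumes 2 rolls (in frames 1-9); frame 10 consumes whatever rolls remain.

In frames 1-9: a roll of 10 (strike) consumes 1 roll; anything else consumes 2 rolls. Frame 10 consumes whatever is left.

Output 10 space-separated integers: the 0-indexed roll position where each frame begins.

Answer: 0 1 3 4 6 8 10 12 14 16

Derivation:
Frame 1 starts at roll index 0: roll=10 (strike), consumes 1 roll
Frame 2 starts at roll index 1: rolls=3,7 (sum=10), consumes 2 rolls
Frame 3 starts at roll index 3: roll=10 (strike), consumes 1 roll
Frame 4 starts at roll index 4: rolls=2,7 (sum=9), consumes 2 rolls
Frame 5 starts at roll index 6: rolls=5,4 (sum=9), consumes 2 rolls
Frame 6 starts at roll index 8: rolls=1,9 (sum=10), consumes 2 rolls
Frame 7 starts at roll index 10: rolls=3,7 (sum=10), consumes 2 rolls
Frame 8 starts at roll index 12: rolls=7,0 (sum=7), consumes 2 rolls
Frame 9 starts at roll index 14: rolls=9,0 (sum=9), consumes 2 rolls
Frame 10 starts at roll index 16: 2 remaining rolls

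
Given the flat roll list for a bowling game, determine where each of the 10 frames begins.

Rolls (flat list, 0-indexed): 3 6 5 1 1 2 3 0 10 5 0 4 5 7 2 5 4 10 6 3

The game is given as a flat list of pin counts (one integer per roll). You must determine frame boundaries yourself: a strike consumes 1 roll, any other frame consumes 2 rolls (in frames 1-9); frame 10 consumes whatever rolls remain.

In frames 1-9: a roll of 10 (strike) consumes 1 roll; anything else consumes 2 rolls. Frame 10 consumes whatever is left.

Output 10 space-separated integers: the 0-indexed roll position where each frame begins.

Frame 1 starts at roll index 0: rolls=3,6 (sum=9), consumes 2 rolls
Frame 2 starts at roll index 2: rolls=5,1 (sum=6), consumes 2 rolls
Frame 3 starts at roll index 4: rolls=1,2 (sum=3), consumes 2 rolls
Frame 4 starts at roll index 6: rolls=3,0 (sum=3), consumes 2 rolls
Frame 5 starts at roll index 8: roll=10 (strike), consumes 1 roll
Frame 6 starts at roll index 9: rolls=5,0 (sum=5), consumes 2 rolls
Frame 7 starts at roll index 11: rolls=4,5 (sum=9), consumes 2 rolls
Frame 8 starts at roll index 13: rolls=7,2 (sum=9), consumes 2 rolls
Frame 9 starts at roll index 15: rolls=5,4 (sum=9), consumes 2 rolls
Frame 10 starts at roll index 17: 3 remaining rolls

Answer: 0 2 4 6 8 9 11 13 15 17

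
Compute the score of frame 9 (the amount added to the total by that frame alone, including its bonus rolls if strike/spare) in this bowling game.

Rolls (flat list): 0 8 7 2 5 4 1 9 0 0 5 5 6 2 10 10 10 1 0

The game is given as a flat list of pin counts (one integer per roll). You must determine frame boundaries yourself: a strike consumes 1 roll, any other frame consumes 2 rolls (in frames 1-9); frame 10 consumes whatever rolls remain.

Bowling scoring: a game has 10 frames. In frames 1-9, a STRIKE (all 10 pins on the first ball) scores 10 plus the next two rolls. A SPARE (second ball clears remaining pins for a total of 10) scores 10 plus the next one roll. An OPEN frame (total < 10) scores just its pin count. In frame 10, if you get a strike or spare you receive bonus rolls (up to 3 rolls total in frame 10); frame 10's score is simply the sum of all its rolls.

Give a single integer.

Frame 1: OPEN (0+8=8). Cumulative: 8
Frame 2: OPEN (7+2=9). Cumulative: 17
Frame 3: OPEN (5+4=9). Cumulative: 26
Frame 4: SPARE (1+9=10). 10 + next roll (0) = 10. Cumulative: 36
Frame 5: OPEN (0+0=0). Cumulative: 36
Frame 6: SPARE (5+5=10). 10 + next roll (6) = 16. Cumulative: 52
Frame 7: OPEN (6+2=8). Cumulative: 60
Frame 8: STRIKE. 10 + next two rolls (10+10) = 30. Cumulative: 90
Frame 9: STRIKE. 10 + next two rolls (10+1) = 21. Cumulative: 111
Frame 10: STRIKE. Sum of all frame-10 rolls (10+1+0) = 11. Cumulative: 122

Answer: 21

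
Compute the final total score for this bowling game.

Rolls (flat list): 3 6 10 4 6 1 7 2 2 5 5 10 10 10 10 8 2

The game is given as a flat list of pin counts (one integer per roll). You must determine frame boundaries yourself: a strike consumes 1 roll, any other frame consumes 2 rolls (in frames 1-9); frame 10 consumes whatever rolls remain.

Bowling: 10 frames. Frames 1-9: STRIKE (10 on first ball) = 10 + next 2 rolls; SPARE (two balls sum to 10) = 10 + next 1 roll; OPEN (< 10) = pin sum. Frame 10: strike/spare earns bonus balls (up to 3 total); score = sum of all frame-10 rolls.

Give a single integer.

Frame 1: OPEN (3+6=9). Cumulative: 9
Frame 2: STRIKE. 10 + next two rolls (4+6) = 20. Cumulative: 29
Frame 3: SPARE (4+6=10). 10 + next roll (1) = 11. Cumulative: 40
Frame 4: OPEN (1+7=8). Cumulative: 48
Frame 5: OPEN (2+2=4). Cumulative: 52
Frame 6: SPARE (5+5=10). 10 + next roll (10) = 20. Cumulative: 72
Frame 7: STRIKE. 10 + next two rolls (10+10) = 30. Cumulative: 102
Frame 8: STRIKE. 10 + next two rolls (10+10) = 30. Cumulative: 132
Frame 9: STRIKE. 10 + next two rolls (10+8) = 28. Cumulative: 160
Frame 10: STRIKE. Sum of all frame-10 rolls (10+8+2) = 20. Cumulative: 180

Answer: 180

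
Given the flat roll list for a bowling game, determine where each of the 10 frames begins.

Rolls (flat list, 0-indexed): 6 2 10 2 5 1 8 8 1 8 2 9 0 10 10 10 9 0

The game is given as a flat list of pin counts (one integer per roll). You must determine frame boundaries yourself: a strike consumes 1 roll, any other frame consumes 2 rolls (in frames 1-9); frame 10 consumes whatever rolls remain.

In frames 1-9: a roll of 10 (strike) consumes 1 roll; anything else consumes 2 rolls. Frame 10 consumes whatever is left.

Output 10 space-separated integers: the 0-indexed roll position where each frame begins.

Answer: 0 2 3 5 7 9 11 13 14 15

Derivation:
Frame 1 starts at roll index 0: rolls=6,2 (sum=8), consumes 2 rolls
Frame 2 starts at roll index 2: roll=10 (strike), consumes 1 roll
Frame 3 starts at roll index 3: rolls=2,5 (sum=7), consumes 2 rolls
Frame 4 starts at roll index 5: rolls=1,8 (sum=9), consumes 2 rolls
Frame 5 starts at roll index 7: rolls=8,1 (sum=9), consumes 2 rolls
Frame 6 starts at roll index 9: rolls=8,2 (sum=10), consumes 2 rolls
Frame 7 starts at roll index 11: rolls=9,0 (sum=9), consumes 2 rolls
Frame 8 starts at roll index 13: roll=10 (strike), consumes 1 roll
Frame 9 starts at roll index 14: roll=10 (strike), consumes 1 roll
Frame 10 starts at roll index 15: 3 remaining rolls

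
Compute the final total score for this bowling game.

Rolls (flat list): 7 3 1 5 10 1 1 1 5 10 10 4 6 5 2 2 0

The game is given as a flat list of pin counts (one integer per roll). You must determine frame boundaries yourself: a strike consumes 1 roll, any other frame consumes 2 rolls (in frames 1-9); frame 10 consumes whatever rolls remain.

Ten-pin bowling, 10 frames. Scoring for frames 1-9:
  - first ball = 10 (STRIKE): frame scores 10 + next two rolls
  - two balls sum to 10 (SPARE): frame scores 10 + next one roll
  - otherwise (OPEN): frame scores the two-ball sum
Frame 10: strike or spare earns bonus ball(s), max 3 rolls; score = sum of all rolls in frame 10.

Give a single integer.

Answer: 105

Derivation:
Frame 1: SPARE (7+3=10). 10 + next roll (1) = 11. Cumulative: 11
Frame 2: OPEN (1+5=6). Cumulative: 17
Frame 3: STRIKE. 10 + next two rolls (1+1) = 12. Cumulative: 29
Frame 4: OPEN (1+1=2). Cumulative: 31
Frame 5: OPEN (1+5=6). Cumulative: 37
Frame 6: STRIKE. 10 + next two rolls (10+4) = 24. Cumulative: 61
Frame 7: STRIKE. 10 + next two rolls (4+6) = 20. Cumulative: 81
Frame 8: SPARE (4+6=10). 10 + next roll (5) = 15. Cumulative: 96
Frame 9: OPEN (5+2=7). Cumulative: 103
Frame 10: OPEN. Sum of all frame-10 rolls (2+0) = 2. Cumulative: 105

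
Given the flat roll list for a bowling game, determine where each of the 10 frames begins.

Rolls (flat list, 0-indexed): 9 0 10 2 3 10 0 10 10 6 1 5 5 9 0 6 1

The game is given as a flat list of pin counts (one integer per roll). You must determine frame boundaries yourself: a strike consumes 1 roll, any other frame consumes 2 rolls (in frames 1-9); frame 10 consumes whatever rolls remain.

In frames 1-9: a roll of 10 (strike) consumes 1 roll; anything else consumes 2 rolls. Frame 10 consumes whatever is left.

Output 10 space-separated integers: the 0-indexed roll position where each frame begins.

Frame 1 starts at roll index 0: rolls=9,0 (sum=9), consumes 2 rolls
Frame 2 starts at roll index 2: roll=10 (strike), consumes 1 roll
Frame 3 starts at roll index 3: rolls=2,3 (sum=5), consumes 2 rolls
Frame 4 starts at roll index 5: roll=10 (strike), consumes 1 roll
Frame 5 starts at roll index 6: rolls=0,10 (sum=10), consumes 2 rolls
Frame 6 starts at roll index 8: roll=10 (strike), consumes 1 roll
Frame 7 starts at roll index 9: rolls=6,1 (sum=7), consumes 2 rolls
Frame 8 starts at roll index 11: rolls=5,5 (sum=10), consumes 2 rolls
Frame 9 starts at roll index 13: rolls=9,0 (sum=9), consumes 2 rolls
Frame 10 starts at roll index 15: 2 remaining rolls

Answer: 0 2 3 5 6 8 9 11 13 15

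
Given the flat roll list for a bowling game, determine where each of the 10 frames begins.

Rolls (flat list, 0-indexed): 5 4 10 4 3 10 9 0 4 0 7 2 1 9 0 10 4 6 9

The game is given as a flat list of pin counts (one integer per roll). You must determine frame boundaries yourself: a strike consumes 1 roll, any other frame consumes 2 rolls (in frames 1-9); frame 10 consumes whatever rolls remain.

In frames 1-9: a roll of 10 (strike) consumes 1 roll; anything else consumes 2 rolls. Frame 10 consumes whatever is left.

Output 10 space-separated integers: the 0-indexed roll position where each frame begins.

Answer: 0 2 3 5 6 8 10 12 14 16

Derivation:
Frame 1 starts at roll index 0: rolls=5,4 (sum=9), consumes 2 rolls
Frame 2 starts at roll index 2: roll=10 (strike), consumes 1 roll
Frame 3 starts at roll index 3: rolls=4,3 (sum=7), consumes 2 rolls
Frame 4 starts at roll index 5: roll=10 (strike), consumes 1 roll
Frame 5 starts at roll index 6: rolls=9,0 (sum=9), consumes 2 rolls
Frame 6 starts at roll index 8: rolls=4,0 (sum=4), consumes 2 rolls
Frame 7 starts at roll index 10: rolls=7,2 (sum=9), consumes 2 rolls
Frame 8 starts at roll index 12: rolls=1,9 (sum=10), consumes 2 rolls
Frame 9 starts at roll index 14: rolls=0,10 (sum=10), consumes 2 rolls
Frame 10 starts at roll index 16: 3 remaining rolls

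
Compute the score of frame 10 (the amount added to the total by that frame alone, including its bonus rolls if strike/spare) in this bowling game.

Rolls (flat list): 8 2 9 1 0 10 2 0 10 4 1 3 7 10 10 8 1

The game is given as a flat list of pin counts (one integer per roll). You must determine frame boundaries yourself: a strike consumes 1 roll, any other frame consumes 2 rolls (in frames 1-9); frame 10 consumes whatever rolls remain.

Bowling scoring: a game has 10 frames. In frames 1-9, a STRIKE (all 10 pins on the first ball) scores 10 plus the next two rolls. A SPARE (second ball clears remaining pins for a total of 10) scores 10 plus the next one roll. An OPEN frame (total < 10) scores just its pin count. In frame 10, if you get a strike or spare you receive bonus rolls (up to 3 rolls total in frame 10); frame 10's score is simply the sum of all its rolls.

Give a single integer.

Answer: 9

Derivation:
Frame 1: SPARE (8+2=10). 10 + next roll (9) = 19. Cumulative: 19
Frame 2: SPARE (9+1=10). 10 + next roll (0) = 10. Cumulative: 29
Frame 3: SPARE (0+10=10). 10 + next roll (2) = 12. Cumulative: 41
Frame 4: OPEN (2+0=2). Cumulative: 43
Frame 5: STRIKE. 10 + next two rolls (4+1) = 15. Cumulative: 58
Frame 6: OPEN (4+1=5). Cumulative: 63
Frame 7: SPARE (3+7=10). 10 + next roll (10) = 20. Cumulative: 83
Frame 8: STRIKE. 10 + next two rolls (10+8) = 28. Cumulative: 111
Frame 9: STRIKE. 10 + next two rolls (8+1) = 19. Cumulative: 130
Frame 10: OPEN. Sum of all frame-10 rolls (8+1) = 9. Cumulative: 139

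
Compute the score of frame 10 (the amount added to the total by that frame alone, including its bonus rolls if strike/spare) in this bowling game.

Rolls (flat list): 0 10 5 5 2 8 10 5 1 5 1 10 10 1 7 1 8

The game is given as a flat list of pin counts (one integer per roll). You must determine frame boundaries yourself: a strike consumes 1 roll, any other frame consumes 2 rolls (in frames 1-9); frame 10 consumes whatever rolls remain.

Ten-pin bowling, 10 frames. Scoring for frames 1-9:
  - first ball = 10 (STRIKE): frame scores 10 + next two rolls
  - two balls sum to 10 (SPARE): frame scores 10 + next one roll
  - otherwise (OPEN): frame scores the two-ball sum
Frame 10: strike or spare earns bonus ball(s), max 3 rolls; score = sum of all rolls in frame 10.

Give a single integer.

Frame 1: SPARE (0+10=10). 10 + next roll (5) = 15. Cumulative: 15
Frame 2: SPARE (5+5=10). 10 + next roll (2) = 12. Cumulative: 27
Frame 3: SPARE (2+8=10). 10 + next roll (10) = 20. Cumulative: 47
Frame 4: STRIKE. 10 + next two rolls (5+1) = 16. Cumulative: 63
Frame 5: OPEN (5+1=6). Cumulative: 69
Frame 6: OPEN (5+1=6). Cumulative: 75
Frame 7: STRIKE. 10 + next two rolls (10+1) = 21. Cumulative: 96
Frame 8: STRIKE. 10 + next two rolls (1+7) = 18. Cumulative: 114
Frame 9: OPEN (1+7=8). Cumulative: 122
Frame 10: OPEN. Sum of all frame-10 rolls (1+8) = 9. Cumulative: 131

Answer: 9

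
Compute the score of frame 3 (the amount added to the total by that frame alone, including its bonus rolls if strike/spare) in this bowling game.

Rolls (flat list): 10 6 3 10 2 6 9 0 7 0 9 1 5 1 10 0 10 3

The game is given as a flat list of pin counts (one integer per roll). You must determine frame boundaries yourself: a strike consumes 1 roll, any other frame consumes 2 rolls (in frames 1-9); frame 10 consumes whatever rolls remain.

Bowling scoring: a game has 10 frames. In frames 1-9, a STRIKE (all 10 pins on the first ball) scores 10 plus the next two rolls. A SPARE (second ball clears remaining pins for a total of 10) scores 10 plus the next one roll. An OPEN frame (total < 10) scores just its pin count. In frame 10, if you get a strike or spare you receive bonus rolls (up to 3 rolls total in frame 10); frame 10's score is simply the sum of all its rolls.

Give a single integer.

Answer: 18

Derivation:
Frame 1: STRIKE. 10 + next two rolls (6+3) = 19. Cumulative: 19
Frame 2: OPEN (6+3=9). Cumulative: 28
Frame 3: STRIKE. 10 + next two rolls (2+6) = 18. Cumulative: 46
Frame 4: OPEN (2+6=8). Cumulative: 54
Frame 5: OPEN (9+0=9). Cumulative: 63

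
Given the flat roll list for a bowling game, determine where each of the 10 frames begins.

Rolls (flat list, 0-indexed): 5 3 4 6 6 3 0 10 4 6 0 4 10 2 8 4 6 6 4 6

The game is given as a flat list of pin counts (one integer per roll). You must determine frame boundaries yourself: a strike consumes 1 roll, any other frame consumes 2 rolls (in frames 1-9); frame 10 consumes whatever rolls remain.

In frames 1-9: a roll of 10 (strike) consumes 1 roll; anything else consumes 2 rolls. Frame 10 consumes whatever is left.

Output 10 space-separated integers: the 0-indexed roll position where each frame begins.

Answer: 0 2 4 6 8 10 12 13 15 17

Derivation:
Frame 1 starts at roll index 0: rolls=5,3 (sum=8), consumes 2 rolls
Frame 2 starts at roll index 2: rolls=4,6 (sum=10), consumes 2 rolls
Frame 3 starts at roll index 4: rolls=6,3 (sum=9), consumes 2 rolls
Frame 4 starts at roll index 6: rolls=0,10 (sum=10), consumes 2 rolls
Frame 5 starts at roll index 8: rolls=4,6 (sum=10), consumes 2 rolls
Frame 6 starts at roll index 10: rolls=0,4 (sum=4), consumes 2 rolls
Frame 7 starts at roll index 12: roll=10 (strike), consumes 1 roll
Frame 8 starts at roll index 13: rolls=2,8 (sum=10), consumes 2 rolls
Frame 9 starts at roll index 15: rolls=4,6 (sum=10), consumes 2 rolls
Frame 10 starts at roll index 17: 3 remaining rolls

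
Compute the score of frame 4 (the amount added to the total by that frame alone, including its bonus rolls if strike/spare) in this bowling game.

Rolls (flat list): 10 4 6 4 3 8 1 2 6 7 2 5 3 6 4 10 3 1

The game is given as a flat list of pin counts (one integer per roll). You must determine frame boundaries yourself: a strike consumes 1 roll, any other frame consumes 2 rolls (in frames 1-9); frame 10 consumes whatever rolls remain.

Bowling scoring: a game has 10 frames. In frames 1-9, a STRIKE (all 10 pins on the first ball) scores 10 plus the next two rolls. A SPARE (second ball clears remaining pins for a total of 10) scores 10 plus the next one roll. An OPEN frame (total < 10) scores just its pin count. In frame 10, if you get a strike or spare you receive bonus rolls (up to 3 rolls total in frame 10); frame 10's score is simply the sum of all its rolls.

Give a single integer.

Answer: 9

Derivation:
Frame 1: STRIKE. 10 + next two rolls (4+6) = 20. Cumulative: 20
Frame 2: SPARE (4+6=10). 10 + next roll (4) = 14. Cumulative: 34
Frame 3: OPEN (4+3=7). Cumulative: 41
Frame 4: OPEN (8+1=9). Cumulative: 50
Frame 5: OPEN (2+6=8). Cumulative: 58
Frame 6: OPEN (7+2=9). Cumulative: 67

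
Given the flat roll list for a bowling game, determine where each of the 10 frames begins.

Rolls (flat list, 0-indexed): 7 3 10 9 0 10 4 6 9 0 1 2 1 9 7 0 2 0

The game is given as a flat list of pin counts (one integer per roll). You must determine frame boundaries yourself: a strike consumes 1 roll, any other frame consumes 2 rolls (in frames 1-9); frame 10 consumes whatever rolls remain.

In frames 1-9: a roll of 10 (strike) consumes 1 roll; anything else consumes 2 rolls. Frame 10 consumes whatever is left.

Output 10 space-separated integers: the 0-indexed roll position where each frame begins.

Answer: 0 2 3 5 6 8 10 12 14 16

Derivation:
Frame 1 starts at roll index 0: rolls=7,3 (sum=10), consumes 2 rolls
Frame 2 starts at roll index 2: roll=10 (strike), consumes 1 roll
Frame 3 starts at roll index 3: rolls=9,0 (sum=9), consumes 2 rolls
Frame 4 starts at roll index 5: roll=10 (strike), consumes 1 roll
Frame 5 starts at roll index 6: rolls=4,6 (sum=10), consumes 2 rolls
Frame 6 starts at roll index 8: rolls=9,0 (sum=9), consumes 2 rolls
Frame 7 starts at roll index 10: rolls=1,2 (sum=3), consumes 2 rolls
Frame 8 starts at roll index 12: rolls=1,9 (sum=10), consumes 2 rolls
Frame 9 starts at roll index 14: rolls=7,0 (sum=7), consumes 2 rolls
Frame 10 starts at roll index 16: 2 remaining rolls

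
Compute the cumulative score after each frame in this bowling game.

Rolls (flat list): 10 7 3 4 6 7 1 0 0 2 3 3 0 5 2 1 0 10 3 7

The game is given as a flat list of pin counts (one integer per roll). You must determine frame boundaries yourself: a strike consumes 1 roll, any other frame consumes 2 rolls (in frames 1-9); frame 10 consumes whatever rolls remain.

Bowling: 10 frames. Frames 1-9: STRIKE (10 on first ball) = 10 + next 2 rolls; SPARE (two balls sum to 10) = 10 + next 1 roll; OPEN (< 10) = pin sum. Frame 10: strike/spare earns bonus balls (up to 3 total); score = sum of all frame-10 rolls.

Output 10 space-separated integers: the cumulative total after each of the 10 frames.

Answer: 20 34 51 59 59 64 67 74 75 95

Derivation:
Frame 1: STRIKE. 10 + next two rolls (7+3) = 20. Cumulative: 20
Frame 2: SPARE (7+3=10). 10 + next roll (4) = 14. Cumulative: 34
Frame 3: SPARE (4+6=10). 10 + next roll (7) = 17. Cumulative: 51
Frame 4: OPEN (7+1=8). Cumulative: 59
Frame 5: OPEN (0+0=0). Cumulative: 59
Frame 6: OPEN (2+3=5). Cumulative: 64
Frame 7: OPEN (3+0=3). Cumulative: 67
Frame 8: OPEN (5+2=7). Cumulative: 74
Frame 9: OPEN (1+0=1). Cumulative: 75
Frame 10: STRIKE. Sum of all frame-10 rolls (10+3+7) = 20. Cumulative: 95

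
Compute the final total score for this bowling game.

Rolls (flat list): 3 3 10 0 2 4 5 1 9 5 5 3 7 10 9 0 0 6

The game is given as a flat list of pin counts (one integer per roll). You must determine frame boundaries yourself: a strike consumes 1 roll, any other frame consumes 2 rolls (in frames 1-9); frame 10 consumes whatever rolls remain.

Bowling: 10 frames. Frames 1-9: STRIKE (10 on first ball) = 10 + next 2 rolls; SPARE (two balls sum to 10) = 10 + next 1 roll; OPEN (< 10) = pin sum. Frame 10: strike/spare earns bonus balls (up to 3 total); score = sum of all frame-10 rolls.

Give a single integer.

Frame 1: OPEN (3+3=6). Cumulative: 6
Frame 2: STRIKE. 10 + next two rolls (0+2) = 12. Cumulative: 18
Frame 3: OPEN (0+2=2). Cumulative: 20
Frame 4: OPEN (4+5=9). Cumulative: 29
Frame 5: SPARE (1+9=10). 10 + next roll (5) = 15. Cumulative: 44
Frame 6: SPARE (5+5=10). 10 + next roll (3) = 13. Cumulative: 57
Frame 7: SPARE (3+7=10). 10 + next roll (10) = 20. Cumulative: 77
Frame 8: STRIKE. 10 + next two rolls (9+0) = 19. Cumulative: 96
Frame 9: OPEN (9+0=9). Cumulative: 105
Frame 10: OPEN. Sum of all frame-10 rolls (0+6) = 6. Cumulative: 111

Answer: 111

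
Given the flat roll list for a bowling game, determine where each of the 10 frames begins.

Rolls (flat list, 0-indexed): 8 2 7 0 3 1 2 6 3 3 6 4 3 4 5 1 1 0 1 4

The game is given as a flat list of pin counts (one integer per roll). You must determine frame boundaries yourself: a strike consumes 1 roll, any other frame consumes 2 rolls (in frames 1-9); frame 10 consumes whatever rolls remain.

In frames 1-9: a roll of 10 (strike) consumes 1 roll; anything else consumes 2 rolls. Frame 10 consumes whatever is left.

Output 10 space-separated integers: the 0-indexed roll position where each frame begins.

Frame 1 starts at roll index 0: rolls=8,2 (sum=10), consumes 2 rolls
Frame 2 starts at roll index 2: rolls=7,0 (sum=7), consumes 2 rolls
Frame 3 starts at roll index 4: rolls=3,1 (sum=4), consumes 2 rolls
Frame 4 starts at roll index 6: rolls=2,6 (sum=8), consumes 2 rolls
Frame 5 starts at roll index 8: rolls=3,3 (sum=6), consumes 2 rolls
Frame 6 starts at roll index 10: rolls=6,4 (sum=10), consumes 2 rolls
Frame 7 starts at roll index 12: rolls=3,4 (sum=7), consumes 2 rolls
Frame 8 starts at roll index 14: rolls=5,1 (sum=6), consumes 2 rolls
Frame 9 starts at roll index 16: rolls=1,0 (sum=1), consumes 2 rolls
Frame 10 starts at roll index 18: 2 remaining rolls

Answer: 0 2 4 6 8 10 12 14 16 18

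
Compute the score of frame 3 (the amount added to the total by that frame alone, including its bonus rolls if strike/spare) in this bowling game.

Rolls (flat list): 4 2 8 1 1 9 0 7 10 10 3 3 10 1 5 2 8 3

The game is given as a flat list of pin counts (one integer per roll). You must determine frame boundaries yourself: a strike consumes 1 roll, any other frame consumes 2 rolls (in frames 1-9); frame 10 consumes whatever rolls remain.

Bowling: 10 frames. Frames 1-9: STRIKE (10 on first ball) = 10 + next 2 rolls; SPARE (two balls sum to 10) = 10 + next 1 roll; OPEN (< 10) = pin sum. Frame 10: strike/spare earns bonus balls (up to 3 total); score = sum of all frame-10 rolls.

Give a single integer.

Answer: 10

Derivation:
Frame 1: OPEN (4+2=6). Cumulative: 6
Frame 2: OPEN (8+1=9). Cumulative: 15
Frame 3: SPARE (1+9=10). 10 + next roll (0) = 10. Cumulative: 25
Frame 4: OPEN (0+7=7). Cumulative: 32
Frame 5: STRIKE. 10 + next two rolls (10+3) = 23. Cumulative: 55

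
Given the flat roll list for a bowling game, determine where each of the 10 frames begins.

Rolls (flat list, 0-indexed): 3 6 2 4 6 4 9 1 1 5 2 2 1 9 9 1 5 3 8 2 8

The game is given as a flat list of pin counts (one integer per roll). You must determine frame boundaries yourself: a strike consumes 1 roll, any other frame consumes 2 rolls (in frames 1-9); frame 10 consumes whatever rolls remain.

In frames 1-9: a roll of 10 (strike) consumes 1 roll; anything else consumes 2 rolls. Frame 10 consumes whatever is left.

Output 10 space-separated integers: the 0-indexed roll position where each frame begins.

Frame 1 starts at roll index 0: rolls=3,6 (sum=9), consumes 2 rolls
Frame 2 starts at roll index 2: rolls=2,4 (sum=6), consumes 2 rolls
Frame 3 starts at roll index 4: rolls=6,4 (sum=10), consumes 2 rolls
Frame 4 starts at roll index 6: rolls=9,1 (sum=10), consumes 2 rolls
Frame 5 starts at roll index 8: rolls=1,5 (sum=6), consumes 2 rolls
Frame 6 starts at roll index 10: rolls=2,2 (sum=4), consumes 2 rolls
Frame 7 starts at roll index 12: rolls=1,9 (sum=10), consumes 2 rolls
Frame 8 starts at roll index 14: rolls=9,1 (sum=10), consumes 2 rolls
Frame 9 starts at roll index 16: rolls=5,3 (sum=8), consumes 2 rolls
Frame 10 starts at roll index 18: 3 remaining rolls

Answer: 0 2 4 6 8 10 12 14 16 18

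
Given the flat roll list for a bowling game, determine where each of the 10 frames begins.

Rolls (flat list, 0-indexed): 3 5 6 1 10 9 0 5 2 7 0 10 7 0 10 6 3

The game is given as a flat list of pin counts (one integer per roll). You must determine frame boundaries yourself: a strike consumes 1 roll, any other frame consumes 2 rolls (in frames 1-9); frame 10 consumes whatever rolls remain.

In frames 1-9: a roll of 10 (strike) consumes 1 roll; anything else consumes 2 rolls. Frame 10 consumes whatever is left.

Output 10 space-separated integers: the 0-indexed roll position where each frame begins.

Frame 1 starts at roll index 0: rolls=3,5 (sum=8), consumes 2 rolls
Frame 2 starts at roll index 2: rolls=6,1 (sum=7), consumes 2 rolls
Frame 3 starts at roll index 4: roll=10 (strike), consumes 1 roll
Frame 4 starts at roll index 5: rolls=9,0 (sum=9), consumes 2 rolls
Frame 5 starts at roll index 7: rolls=5,2 (sum=7), consumes 2 rolls
Frame 6 starts at roll index 9: rolls=7,0 (sum=7), consumes 2 rolls
Frame 7 starts at roll index 11: roll=10 (strike), consumes 1 roll
Frame 8 starts at roll index 12: rolls=7,0 (sum=7), consumes 2 rolls
Frame 9 starts at roll index 14: roll=10 (strike), consumes 1 roll
Frame 10 starts at roll index 15: 2 remaining rolls

Answer: 0 2 4 5 7 9 11 12 14 15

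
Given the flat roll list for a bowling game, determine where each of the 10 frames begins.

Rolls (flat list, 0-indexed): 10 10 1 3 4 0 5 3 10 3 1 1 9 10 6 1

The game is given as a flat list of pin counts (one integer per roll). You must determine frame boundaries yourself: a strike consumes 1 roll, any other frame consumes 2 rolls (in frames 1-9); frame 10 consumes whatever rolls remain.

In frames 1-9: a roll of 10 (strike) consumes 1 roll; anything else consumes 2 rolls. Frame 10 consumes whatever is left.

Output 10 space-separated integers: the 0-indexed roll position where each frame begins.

Frame 1 starts at roll index 0: roll=10 (strike), consumes 1 roll
Frame 2 starts at roll index 1: roll=10 (strike), consumes 1 roll
Frame 3 starts at roll index 2: rolls=1,3 (sum=4), consumes 2 rolls
Frame 4 starts at roll index 4: rolls=4,0 (sum=4), consumes 2 rolls
Frame 5 starts at roll index 6: rolls=5,3 (sum=8), consumes 2 rolls
Frame 6 starts at roll index 8: roll=10 (strike), consumes 1 roll
Frame 7 starts at roll index 9: rolls=3,1 (sum=4), consumes 2 rolls
Frame 8 starts at roll index 11: rolls=1,9 (sum=10), consumes 2 rolls
Frame 9 starts at roll index 13: roll=10 (strike), consumes 1 roll
Frame 10 starts at roll index 14: 2 remaining rolls

Answer: 0 1 2 4 6 8 9 11 13 14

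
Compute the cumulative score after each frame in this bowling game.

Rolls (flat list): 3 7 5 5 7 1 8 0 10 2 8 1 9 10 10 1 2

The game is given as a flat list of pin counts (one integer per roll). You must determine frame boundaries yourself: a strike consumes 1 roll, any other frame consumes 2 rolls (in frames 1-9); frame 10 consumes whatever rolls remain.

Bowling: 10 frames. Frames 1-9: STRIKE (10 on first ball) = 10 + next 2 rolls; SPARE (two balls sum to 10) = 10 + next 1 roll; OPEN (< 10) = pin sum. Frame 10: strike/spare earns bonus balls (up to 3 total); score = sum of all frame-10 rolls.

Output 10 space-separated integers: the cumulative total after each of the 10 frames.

Frame 1: SPARE (3+7=10). 10 + next roll (5) = 15. Cumulative: 15
Frame 2: SPARE (5+5=10). 10 + next roll (7) = 17. Cumulative: 32
Frame 3: OPEN (7+1=8). Cumulative: 40
Frame 4: OPEN (8+0=8). Cumulative: 48
Frame 5: STRIKE. 10 + next two rolls (2+8) = 20. Cumulative: 68
Frame 6: SPARE (2+8=10). 10 + next roll (1) = 11. Cumulative: 79
Frame 7: SPARE (1+9=10). 10 + next roll (10) = 20. Cumulative: 99
Frame 8: STRIKE. 10 + next two rolls (10+1) = 21. Cumulative: 120
Frame 9: STRIKE. 10 + next two rolls (1+2) = 13. Cumulative: 133
Frame 10: OPEN. Sum of all frame-10 rolls (1+2) = 3. Cumulative: 136

Answer: 15 32 40 48 68 79 99 120 133 136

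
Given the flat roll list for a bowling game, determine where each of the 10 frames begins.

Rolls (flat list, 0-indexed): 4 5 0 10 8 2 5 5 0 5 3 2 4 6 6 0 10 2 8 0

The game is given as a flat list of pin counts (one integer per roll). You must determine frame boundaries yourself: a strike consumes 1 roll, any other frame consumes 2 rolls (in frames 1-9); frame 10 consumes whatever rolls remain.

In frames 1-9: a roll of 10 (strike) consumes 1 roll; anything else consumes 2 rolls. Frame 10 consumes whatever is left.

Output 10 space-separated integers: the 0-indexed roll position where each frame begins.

Answer: 0 2 4 6 8 10 12 14 16 17

Derivation:
Frame 1 starts at roll index 0: rolls=4,5 (sum=9), consumes 2 rolls
Frame 2 starts at roll index 2: rolls=0,10 (sum=10), consumes 2 rolls
Frame 3 starts at roll index 4: rolls=8,2 (sum=10), consumes 2 rolls
Frame 4 starts at roll index 6: rolls=5,5 (sum=10), consumes 2 rolls
Frame 5 starts at roll index 8: rolls=0,5 (sum=5), consumes 2 rolls
Frame 6 starts at roll index 10: rolls=3,2 (sum=5), consumes 2 rolls
Frame 7 starts at roll index 12: rolls=4,6 (sum=10), consumes 2 rolls
Frame 8 starts at roll index 14: rolls=6,0 (sum=6), consumes 2 rolls
Frame 9 starts at roll index 16: roll=10 (strike), consumes 1 roll
Frame 10 starts at roll index 17: 3 remaining rolls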